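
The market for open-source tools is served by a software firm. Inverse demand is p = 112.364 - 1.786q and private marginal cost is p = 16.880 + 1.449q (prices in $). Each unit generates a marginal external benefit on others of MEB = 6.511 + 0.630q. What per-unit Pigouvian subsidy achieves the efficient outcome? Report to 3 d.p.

subsidy = $31.178 per unit

Social marginal cost = private MC − MEB = 10.369 + 0.819q.
Set SMC = demand: 10.369 + 0.819q = 112.364 - 1.786q → q* = 39.1536.
The Pigouvian subsidy equals MEB at q*: 6.511 + 0.630×39.1536 = 31.1778.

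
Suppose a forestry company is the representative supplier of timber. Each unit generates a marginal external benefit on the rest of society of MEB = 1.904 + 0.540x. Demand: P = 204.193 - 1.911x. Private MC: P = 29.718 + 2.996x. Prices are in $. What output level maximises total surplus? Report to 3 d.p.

Social marginal cost = private MC − MEB = 27.814 + 2.456x.
Set SMC = demand: 27.814 + 2.456x = 204.193 - 1.911x → x* = 40.3891.

x* = 40.389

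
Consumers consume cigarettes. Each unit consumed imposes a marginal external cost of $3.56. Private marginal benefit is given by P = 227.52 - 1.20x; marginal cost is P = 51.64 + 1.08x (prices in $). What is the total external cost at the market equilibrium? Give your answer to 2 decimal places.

Market equilibrium (private): 51.64 + 1.08x = 227.52 - 1.20x → x_m = 77.1404.
Total external cost = MEC × x_m = 3.56 × 77.1404 = 274.6198.

$274.62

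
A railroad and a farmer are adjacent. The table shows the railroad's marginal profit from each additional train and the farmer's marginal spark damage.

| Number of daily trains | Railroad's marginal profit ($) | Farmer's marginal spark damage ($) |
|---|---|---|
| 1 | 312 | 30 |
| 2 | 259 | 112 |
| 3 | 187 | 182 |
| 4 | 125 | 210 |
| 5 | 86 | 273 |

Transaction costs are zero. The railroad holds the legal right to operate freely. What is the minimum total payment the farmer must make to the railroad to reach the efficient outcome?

Left alone the railroad would choose level 5 (marginal profit stays positive).
Efficient level: k* = 3 (marginal profit ≥ marginal spark damage through 3).
The farmer must at least cover the railroad's forgone profit from cutting 5→3: 125 + 86 = 211.

$211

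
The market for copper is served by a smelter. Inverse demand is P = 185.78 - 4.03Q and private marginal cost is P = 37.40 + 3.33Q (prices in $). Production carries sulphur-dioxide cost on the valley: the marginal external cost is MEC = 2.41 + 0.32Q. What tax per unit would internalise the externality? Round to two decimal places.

Social marginal cost = private MC + MEC = 39.81 + 3.65Q.
Set SMC = demand: 39.81 + 3.65Q = 185.78 - 4.03Q → Q* = 19.0065.
The Pigouvian tax equals MEC at Q*: 2.41 + 0.32×19.0065 = 8.4921.

tax = $8.49 per unit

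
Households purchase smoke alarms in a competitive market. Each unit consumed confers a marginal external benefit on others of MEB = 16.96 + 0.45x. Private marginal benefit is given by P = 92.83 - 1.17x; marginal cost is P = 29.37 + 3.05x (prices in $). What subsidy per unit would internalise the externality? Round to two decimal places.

Social marginal benefit = demand + MEB = 109.79 - 0.72x.
Set SMB = MC: 109.79 - 0.72x = 29.37 + 3.05x → x* = 21.3316.
The Pigouvian subsidy equals MEB at x*: 16.96 + 0.45×21.3316 = 26.5592.

subsidy = $26.56 per unit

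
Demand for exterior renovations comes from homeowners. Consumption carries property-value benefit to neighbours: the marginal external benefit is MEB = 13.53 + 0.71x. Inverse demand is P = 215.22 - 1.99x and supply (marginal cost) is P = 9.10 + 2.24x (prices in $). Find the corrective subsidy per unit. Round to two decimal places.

subsidy = $57.83 per unit

Social marginal benefit = demand + MEB = 228.75 - 1.28x.
Set SMB = MC: 228.75 - 1.28x = 9.10 + 2.24x → x* = 62.4006.
The Pigouvian subsidy equals MEB at x*: 13.53 + 0.71×62.4006 = 57.8344.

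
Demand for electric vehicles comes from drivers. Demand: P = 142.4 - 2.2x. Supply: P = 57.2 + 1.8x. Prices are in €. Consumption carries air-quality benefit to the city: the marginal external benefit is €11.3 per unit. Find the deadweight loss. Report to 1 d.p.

Market equilibrium (private): 57.2 + 1.8x = 142.4 - 2.2x → x_m = 21.3000.
Social marginal benefit = demand + MEB = 153.7 - 2.2x.
Set SMB = MC: 153.7 - 2.2x = 57.2 + 1.8x → x* = 24.1250.
Between x* and x_m the wedge SMB − MC runs linearly from 0 to MEB(x_m), so the loss is a triangle.
DWL = ½ × 2.8250 × 11.3000 = 15.9613.

DWL = €16.0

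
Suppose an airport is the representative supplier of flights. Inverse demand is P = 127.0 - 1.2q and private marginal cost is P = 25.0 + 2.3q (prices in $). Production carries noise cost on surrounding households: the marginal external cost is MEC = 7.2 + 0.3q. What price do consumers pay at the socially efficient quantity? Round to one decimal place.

Social marginal cost = private MC + MEC = 32.2 + 2.6q.
Set SMC = demand: 32.2 + 2.6q = 127.0 - 1.2q → q* = 24.9474.
Consumer price on the demand curve at q*: 127.0 − 1.2×24.9474 = 97.0631.

P = $97.1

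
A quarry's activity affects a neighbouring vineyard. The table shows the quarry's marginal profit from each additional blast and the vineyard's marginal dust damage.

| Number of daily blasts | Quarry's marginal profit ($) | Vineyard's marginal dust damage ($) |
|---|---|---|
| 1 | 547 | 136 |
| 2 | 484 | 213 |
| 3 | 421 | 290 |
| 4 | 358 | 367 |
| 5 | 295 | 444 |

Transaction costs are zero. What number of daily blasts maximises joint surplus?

Bargaining reaches the level where marginal profit last exceeds marginal dust damage.
That holds through level 3 (421 ≥ 290) but not at 4 (358 < 367).

3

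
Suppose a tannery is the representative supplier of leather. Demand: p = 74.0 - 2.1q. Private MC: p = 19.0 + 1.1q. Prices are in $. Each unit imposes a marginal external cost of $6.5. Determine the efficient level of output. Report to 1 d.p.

Social marginal cost = private MC + MEC = 25.5 + 1.1q.
Set SMC = demand: 25.5 + 1.1q = 74.0 - 2.1q → q* = 15.1563.

q* = 15.2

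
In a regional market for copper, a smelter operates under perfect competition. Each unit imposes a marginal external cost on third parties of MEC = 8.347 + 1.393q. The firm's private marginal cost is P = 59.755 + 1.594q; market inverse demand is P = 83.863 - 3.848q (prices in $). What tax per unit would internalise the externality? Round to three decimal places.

tax = $11.559 per unit

Social marginal cost = private MC + MEC = 68.102 + 2.987q.
Set SMC = demand: 68.102 + 2.987q = 83.863 - 3.848q → q* = 2.3059.
The Pigouvian tax equals MEC at q*: 8.347 + 1.393×2.3059 = 11.5591.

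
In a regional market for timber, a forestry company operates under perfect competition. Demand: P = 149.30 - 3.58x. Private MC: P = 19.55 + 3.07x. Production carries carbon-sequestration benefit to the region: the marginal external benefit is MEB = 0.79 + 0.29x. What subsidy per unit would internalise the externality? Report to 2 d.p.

Social marginal cost = private MC − MEB = 18.76 + 2.78x.
Set SMC = demand: 18.76 + 2.78x = 149.30 - 3.58x → x* = 20.5252.
The Pigouvian subsidy equals MEB at x*: 0.79 + 0.29×20.5252 = 6.7423.

subsidy = 6.74 per unit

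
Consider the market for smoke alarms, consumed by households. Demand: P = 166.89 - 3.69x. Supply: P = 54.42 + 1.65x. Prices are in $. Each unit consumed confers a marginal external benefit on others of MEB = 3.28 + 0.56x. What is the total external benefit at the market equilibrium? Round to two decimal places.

Market equilibrium (private): 54.42 + 1.65x = 166.89 - 3.69x → x_m = 21.0618.
Total external benefit = ∫₀^{x_m} (3.28 + 0.56x) dx = 3.28×21.0618 + ½×0.56×21.0618² = 193.2905.

$193.29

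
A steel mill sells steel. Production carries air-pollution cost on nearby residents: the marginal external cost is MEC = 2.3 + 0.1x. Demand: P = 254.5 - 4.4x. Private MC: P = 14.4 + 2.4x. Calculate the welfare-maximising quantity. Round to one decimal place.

Social marginal cost = private MC + MEC = 16.7 + 2.5x.
Set SMC = demand: 16.7 + 2.5x = 254.5 - 4.4x → x* = 34.4638.

x* = 34.5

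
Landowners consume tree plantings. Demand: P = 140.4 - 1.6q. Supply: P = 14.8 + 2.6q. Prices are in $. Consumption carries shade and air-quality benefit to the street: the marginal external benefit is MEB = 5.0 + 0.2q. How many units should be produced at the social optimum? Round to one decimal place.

Social marginal benefit = demand + MEB = 145.4 - 1.4q.
Set SMB = MC: 145.4 - 1.4q = 14.8 + 2.6q → q* = 32.6500.

q* = 32.7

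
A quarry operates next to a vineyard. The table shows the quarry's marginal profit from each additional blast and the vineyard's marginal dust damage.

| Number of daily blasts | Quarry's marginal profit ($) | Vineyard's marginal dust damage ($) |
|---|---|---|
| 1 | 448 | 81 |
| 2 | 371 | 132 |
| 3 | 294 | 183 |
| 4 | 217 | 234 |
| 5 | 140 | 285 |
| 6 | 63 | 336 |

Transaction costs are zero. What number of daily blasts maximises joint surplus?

3

Bargaining reaches the level where marginal profit last exceeds marginal dust damage.
That holds through level 3 (294 ≥ 183) but not at 4 (217 < 234).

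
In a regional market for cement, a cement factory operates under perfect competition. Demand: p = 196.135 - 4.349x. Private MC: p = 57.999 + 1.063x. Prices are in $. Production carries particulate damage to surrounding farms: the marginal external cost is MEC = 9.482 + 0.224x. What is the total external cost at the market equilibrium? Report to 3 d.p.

Market equilibrium (private): 57.999 + 1.063x = 196.135 - 4.349x → x_m = 25.5240.
Total external cost = ∫₀^{x_m} (9.482 + 0.224x) dx = 9.482×25.5240 + ½×0.224×25.5240² = 314.9837.

$314.984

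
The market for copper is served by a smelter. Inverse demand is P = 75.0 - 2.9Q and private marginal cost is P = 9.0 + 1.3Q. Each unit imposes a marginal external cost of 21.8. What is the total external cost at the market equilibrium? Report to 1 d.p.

Market equilibrium (private): 9.0 + 1.3Q = 75.0 - 2.9Q → Q_m = 15.7143.
Total external cost = MEC × Q_m = 21.8 × 15.7143 = 342.5717.

342.6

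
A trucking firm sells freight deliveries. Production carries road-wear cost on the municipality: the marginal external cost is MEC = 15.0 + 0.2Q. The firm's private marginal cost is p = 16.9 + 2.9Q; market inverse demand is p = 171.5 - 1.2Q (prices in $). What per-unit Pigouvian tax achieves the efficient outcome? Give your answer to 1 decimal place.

tax = $21.5 per unit

Social marginal cost = private MC + MEC = 31.9 + 3.1Q.
Set SMC = demand: 31.9 + 3.1Q = 171.5 - 1.2Q → Q* = 32.4651.
The Pigouvian tax equals MEC at Q*: 15.0 + 0.2×32.4651 = 21.4930.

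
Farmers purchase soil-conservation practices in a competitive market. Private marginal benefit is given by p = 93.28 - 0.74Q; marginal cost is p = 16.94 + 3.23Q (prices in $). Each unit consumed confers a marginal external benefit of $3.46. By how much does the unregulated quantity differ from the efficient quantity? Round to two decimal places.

Market equilibrium (private): 16.94 + 3.23Q = 93.28 - 0.74Q → Q_m = 19.2292.
Social marginal benefit = demand + MEB = 96.74 - 0.74Q.
Set SMB = MC: 96.74 - 0.74Q = 16.94 + 3.23Q → Q* = 20.1008.
Gap = |19.2292 − 20.1008| = 0.8716.

0.87 units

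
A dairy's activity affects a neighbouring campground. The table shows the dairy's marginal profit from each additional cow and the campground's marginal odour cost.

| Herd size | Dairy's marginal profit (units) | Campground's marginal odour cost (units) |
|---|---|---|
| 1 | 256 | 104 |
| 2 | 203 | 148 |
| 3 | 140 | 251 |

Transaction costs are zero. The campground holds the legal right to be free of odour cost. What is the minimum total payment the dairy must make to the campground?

Efficient level: marginal profit ≥ marginal odour cost through level 2, so k* = 2.
With the campground holding the right, the dairy must at least compensate total damage at k*: 104 + 148 = 252.

252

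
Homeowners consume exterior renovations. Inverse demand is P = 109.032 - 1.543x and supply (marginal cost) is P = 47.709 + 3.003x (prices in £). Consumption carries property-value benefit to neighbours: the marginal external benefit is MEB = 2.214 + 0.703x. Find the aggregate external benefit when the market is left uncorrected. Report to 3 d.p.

£93.826

Market equilibrium (private): 47.709 + 3.003x = 109.032 - 1.543x → x_m = 13.4894.
Total external benefit = ∫₀^{x_m} (2.214 + 0.703x) dx = 2.214×13.4894 + ½×0.703×13.4894² = 93.8258.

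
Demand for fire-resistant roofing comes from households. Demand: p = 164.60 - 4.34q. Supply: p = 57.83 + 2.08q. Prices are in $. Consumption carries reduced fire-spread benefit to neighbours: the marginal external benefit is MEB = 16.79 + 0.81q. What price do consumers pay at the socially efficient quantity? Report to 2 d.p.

P = $69.01

Social marginal benefit = demand + MEB = 181.39 - 3.53q.
Set SMB = MC: 181.39 - 3.53q = 57.83 + 2.08q → q* = 22.0250.
Consumer price on the demand curve at q*: 164.60 − 4.34×22.0250 = 69.0115.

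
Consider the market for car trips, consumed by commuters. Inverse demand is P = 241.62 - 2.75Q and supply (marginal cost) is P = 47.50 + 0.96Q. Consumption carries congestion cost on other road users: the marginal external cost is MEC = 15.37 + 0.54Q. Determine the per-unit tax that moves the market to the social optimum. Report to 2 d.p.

Social marginal benefit = demand − MEC = 226.25 - 3.29Q.
Set SMB = MC: 226.25 - 3.29Q = 47.50 + 0.96Q → Q* = 42.0588.
The Pigouvian tax equals MEC at Q*: 15.37 + 0.54×42.0588 = 38.0818.

tax = 38.08 per unit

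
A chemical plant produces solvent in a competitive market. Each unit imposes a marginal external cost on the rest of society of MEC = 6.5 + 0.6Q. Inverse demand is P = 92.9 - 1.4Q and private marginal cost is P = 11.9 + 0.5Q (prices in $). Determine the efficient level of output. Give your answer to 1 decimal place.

Q* = 29.8

Social marginal cost = private MC + MEC = 18.4 + 1.1Q.
Set SMC = demand: 18.4 + 1.1Q = 92.9 - 1.4Q → Q* = 29.8000.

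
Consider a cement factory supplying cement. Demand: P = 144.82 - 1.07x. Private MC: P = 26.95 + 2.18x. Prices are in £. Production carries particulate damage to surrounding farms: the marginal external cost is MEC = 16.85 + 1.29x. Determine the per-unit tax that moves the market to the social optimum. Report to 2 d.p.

Social marginal cost = private MC + MEC = 43.80 + 3.47x.
Set SMC = demand: 43.80 + 3.47x = 144.82 - 1.07x → x* = 22.2511.
The Pigouvian tax equals MEC at x*: 16.85 + 1.29×22.2511 = 45.5539.

tax = £45.55 per unit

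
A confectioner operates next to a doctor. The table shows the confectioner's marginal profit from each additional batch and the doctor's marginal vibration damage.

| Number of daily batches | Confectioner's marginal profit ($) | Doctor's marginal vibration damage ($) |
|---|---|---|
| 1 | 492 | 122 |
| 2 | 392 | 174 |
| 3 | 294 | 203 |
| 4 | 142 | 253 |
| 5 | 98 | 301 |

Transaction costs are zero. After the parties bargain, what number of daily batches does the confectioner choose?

3

Bargaining reaches the level where marginal profit last exceeds marginal vibration damage.
That holds through level 3 (294 ≥ 203) but not at 4 (142 < 253).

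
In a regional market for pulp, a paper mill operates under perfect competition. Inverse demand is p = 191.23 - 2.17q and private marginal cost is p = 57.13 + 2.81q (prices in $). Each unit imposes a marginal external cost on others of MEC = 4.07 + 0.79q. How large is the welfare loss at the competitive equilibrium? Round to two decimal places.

DWL = $55.66

Market equilibrium (private): 57.13 + 2.81q = 191.23 - 2.17q → q_m = 26.9277.
Social marginal cost = private MC + MEC = 61.20 + 3.60q.
Set SMC = demand: 61.20 + 3.60q = 191.23 - 2.17q → q* = 22.5355.
Height of the DWL triangle at q_m is SMC(q_m) − demand(q_m) = MEC(q_m) = 25.3429.
DWL = ½ × 4.3922 × 25.3429 = 55.6555.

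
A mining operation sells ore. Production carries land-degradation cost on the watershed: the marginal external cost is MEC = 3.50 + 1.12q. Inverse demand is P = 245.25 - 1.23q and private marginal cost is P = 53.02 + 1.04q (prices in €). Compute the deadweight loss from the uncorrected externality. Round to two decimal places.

DWL = €1426.50

Market equilibrium (private): 53.02 + 1.04q = 245.25 - 1.23q → q_m = 84.6828.
Social marginal cost = private MC + MEC = 56.52 + 2.16q.
Set SMC = demand: 56.52 + 2.16q = 245.25 - 1.23q → q* = 55.6726.
Height of the DWL triangle at q_m is SMC(q_m) − demand(q_m) = MEC(q_m) = 98.3448.
DWL = ½ × 29.0102 × 98.3448 = 1426.5012.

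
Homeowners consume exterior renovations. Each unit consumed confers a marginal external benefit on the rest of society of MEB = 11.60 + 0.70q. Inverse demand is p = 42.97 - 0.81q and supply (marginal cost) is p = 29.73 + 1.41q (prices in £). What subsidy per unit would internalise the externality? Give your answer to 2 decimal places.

subsidy = £23.04 per unit

Social marginal benefit = demand + MEB = 54.57 - 0.11q.
Set SMB = MC: 54.57 - 0.11q = 29.73 + 1.41q → q* = 16.3421.
The Pigouvian subsidy equals MEB at q*: 11.60 + 0.70×16.3421 = 23.0395.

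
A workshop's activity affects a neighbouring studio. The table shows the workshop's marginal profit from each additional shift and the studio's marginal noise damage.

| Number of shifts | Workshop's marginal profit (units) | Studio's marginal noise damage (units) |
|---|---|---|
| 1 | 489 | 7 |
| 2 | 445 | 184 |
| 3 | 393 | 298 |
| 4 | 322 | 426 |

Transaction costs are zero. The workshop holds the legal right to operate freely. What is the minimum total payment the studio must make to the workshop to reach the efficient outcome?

Left alone the workshop would choose level 4 (marginal profit stays positive).
Efficient level: k* = 3 (marginal profit ≥ marginal noise damage through 3).
The studio must at least cover the workshop's forgone profit from cutting 4→3: 322 = 322.

322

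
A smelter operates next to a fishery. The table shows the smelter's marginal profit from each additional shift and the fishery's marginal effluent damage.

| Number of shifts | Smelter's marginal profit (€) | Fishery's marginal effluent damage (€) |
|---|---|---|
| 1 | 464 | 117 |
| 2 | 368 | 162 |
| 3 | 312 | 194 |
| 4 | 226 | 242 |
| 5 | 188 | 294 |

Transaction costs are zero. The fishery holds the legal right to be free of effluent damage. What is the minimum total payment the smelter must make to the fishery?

€473

Efficient level: marginal profit ≥ marginal effluent damage through level 3, so k* = 3.
With the fishery holding the right, the smelter must at least compensate total damage at k*: 117 + 162 + 194 = 473.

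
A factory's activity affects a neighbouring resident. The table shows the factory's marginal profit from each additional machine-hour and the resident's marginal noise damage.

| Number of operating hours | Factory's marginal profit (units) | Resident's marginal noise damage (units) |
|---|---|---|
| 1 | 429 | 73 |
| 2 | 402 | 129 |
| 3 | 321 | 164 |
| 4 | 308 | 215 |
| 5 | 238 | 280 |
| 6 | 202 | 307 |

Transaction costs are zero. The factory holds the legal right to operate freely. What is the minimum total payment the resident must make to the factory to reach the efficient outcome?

Left alone the factory would choose level 6 (marginal profit stays positive).
Efficient level: k* = 4 (marginal profit ≥ marginal noise damage through 4).
The resident must at least cover the factory's forgone profit from cutting 6→4: 238 + 202 = 440.

440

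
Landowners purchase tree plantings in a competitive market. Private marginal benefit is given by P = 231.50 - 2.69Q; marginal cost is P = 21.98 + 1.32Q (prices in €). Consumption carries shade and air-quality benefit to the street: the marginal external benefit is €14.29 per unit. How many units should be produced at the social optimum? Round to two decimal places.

Q* = 55.81

Social marginal benefit = demand + MEB = 245.79 - 2.69Q.
Set SMB = MC: 245.79 - 2.69Q = 21.98 + 1.32Q → Q* = 55.8130.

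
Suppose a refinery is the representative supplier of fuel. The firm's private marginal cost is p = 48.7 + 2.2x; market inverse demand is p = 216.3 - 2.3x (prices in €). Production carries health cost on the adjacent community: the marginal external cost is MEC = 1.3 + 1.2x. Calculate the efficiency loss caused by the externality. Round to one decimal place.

DWL = €185.6

Market equilibrium (private): 48.7 + 2.2x = 216.3 - 2.3x → x_m = 37.2444.
Social marginal cost = private MC + MEC = 50.0 + 3.4x.
Set SMC = demand: 50.0 + 3.4x = 216.3 - 2.3x → x* = 29.1754.
The loss is the area between SMC and demand from x* to x_m; with linear curves that's a triangle of height MEC(x_m).
DWL = ½ × 8.0690 × 45.9933 = 185.5600.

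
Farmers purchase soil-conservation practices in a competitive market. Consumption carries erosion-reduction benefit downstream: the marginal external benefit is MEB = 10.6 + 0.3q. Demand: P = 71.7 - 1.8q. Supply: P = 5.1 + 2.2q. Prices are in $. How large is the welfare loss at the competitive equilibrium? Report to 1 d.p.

Market equilibrium (private): 5.1 + 2.2q = 71.7 - 1.8q → q_m = 16.6500.
Social marginal benefit = demand + MEB = 82.3 - 1.5q.
Set SMB = MC: 82.3 - 1.5q = 5.1 + 2.2q → q* = 20.8649.
The loss is the area between SMB and MC from q* to q_m; with linear curves that's a triangle of height MEB(q_m).
DWL = ½ × 4.2149 × 15.5950 = 32.8657.

DWL = $32.9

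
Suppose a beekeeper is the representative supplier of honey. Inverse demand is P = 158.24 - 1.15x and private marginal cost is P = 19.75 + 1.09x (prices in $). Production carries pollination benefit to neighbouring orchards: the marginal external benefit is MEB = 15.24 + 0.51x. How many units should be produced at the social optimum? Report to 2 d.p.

Social marginal cost = private MC − MEB = 4.51 + 0.58x.
Set SMC = demand: 4.51 + 0.58x = 158.24 - 1.15x → x* = 88.8613.

x* = 88.86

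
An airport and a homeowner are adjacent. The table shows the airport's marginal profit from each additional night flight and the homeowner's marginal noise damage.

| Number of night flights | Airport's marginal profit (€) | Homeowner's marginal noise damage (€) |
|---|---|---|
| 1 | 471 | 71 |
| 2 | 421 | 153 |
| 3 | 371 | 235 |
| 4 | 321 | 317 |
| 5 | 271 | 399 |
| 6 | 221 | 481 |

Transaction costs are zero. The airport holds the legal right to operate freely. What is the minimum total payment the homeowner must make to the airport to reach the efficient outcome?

€492

Left alone the airport would choose level 6 (marginal profit stays positive).
Efficient level: k* = 4 (marginal profit ≥ marginal noise damage through 4).
The homeowner must at least cover the airport's forgone profit from cutting 6→4: 271 + 221 = 492.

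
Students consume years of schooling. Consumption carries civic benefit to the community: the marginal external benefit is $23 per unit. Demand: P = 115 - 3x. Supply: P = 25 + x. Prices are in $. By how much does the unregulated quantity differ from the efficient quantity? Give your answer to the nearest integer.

Market equilibrium (private): 25 + x = 115 - 3x → x_m = 22.5000.
Social marginal benefit = demand + MEB = 138 - 3x.
Set SMB = MC: 138 - 3x = 25 + x → x* = 28.2500.
Gap = |22.5000 − 28.2500| = 5.7500.

6 units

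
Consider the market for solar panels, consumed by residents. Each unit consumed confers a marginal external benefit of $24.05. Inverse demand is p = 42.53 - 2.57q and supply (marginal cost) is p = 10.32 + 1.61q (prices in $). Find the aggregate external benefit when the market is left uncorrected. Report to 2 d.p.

$185.32

Market equilibrium (private): 10.32 + 1.61q = 42.53 - 2.57q → q_m = 7.7057.
Total external benefit = MEB × q_m = 24.05 × 7.7057 = 185.3221.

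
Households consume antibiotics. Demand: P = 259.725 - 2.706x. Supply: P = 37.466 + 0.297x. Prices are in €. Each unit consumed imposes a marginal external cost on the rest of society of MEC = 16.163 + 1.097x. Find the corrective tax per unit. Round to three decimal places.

Social marginal benefit = demand − MEC = 243.562 - 3.803x.
Set SMB = MC: 243.562 - 3.803x = 37.466 + 0.297x → x* = 50.2673.
The Pigouvian tax equals MEC at x*: 16.163 + 1.097×50.2673 = 71.3062.

tax = €71.306 per unit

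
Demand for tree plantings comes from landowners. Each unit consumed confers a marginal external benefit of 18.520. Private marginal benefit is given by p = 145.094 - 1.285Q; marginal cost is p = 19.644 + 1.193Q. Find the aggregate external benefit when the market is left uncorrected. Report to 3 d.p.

Market equilibrium (private): 19.644 + 1.193Q = 145.094 - 1.285Q → Q_m = 50.6255.
Total external benefit = MEB × Q_m = 18.520 × 50.6255 = 937.5843.

937.584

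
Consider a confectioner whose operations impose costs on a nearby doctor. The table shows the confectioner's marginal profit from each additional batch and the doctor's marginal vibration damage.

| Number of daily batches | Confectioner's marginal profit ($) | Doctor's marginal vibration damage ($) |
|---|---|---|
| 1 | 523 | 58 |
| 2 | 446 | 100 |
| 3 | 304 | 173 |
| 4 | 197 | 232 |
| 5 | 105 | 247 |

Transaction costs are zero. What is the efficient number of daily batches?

Bargaining reaches the level where marginal profit last exceeds marginal vibration damage.
That holds through level 3 (304 ≥ 173) but not at 4 (197 < 232).

3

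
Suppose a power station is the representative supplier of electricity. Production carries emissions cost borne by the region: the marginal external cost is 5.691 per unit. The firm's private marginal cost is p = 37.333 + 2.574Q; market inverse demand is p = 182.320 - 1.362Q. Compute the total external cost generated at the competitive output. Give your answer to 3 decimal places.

209.634

Market equilibrium (private): 37.333 + 2.574Q = 182.320 - 1.362Q → Q_m = 36.8361.
Total external cost = MEC × Q_m = 5.691 × 36.8361 = 209.6342.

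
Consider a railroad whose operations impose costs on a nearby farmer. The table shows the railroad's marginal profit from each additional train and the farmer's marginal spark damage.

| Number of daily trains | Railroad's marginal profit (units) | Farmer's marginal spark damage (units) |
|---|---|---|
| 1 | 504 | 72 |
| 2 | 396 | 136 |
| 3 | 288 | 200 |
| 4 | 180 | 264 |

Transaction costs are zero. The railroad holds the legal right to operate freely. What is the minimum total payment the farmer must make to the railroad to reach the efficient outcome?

Left alone the railroad would choose level 4 (marginal profit stays positive).
Efficient level: k* = 3 (marginal profit ≥ marginal spark damage through 3).
The farmer must at least cover the railroad's forgone profit from cutting 4→3: 180 = 180.

180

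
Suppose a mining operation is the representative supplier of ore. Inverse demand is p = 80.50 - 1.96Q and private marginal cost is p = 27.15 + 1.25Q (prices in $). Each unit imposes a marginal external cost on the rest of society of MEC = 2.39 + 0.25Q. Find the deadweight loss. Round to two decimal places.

DWL = $6.19

Market equilibrium (private): 27.15 + 1.25Q = 80.50 - 1.96Q → Q_m = 16.6199.
Social marginal cost = private MC + MEC = 29.54 + 1.50Q.
Set SMC = demand: 29.54 + 1.50Q = 80.50 - 1.96Q → Q* = 14.7283.
The welfare-loss triangle has base |Q_m − Q*| and height MEC(Q_m) (the vertical gap between SMC and demand is zero at Q* and MEC at Q_m).
DWL = ½ × 1.8916 × 6.5450 = 6.1903.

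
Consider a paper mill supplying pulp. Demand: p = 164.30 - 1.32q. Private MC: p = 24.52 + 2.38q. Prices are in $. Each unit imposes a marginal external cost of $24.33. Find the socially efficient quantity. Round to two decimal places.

Social marginal cost = private MC + MEC = 48.85 + 2.38q.
Set SMC = demand: 48.85 + 2.38q = 164.30 - 1.32q → q* = 31.2027.

q* = 31.20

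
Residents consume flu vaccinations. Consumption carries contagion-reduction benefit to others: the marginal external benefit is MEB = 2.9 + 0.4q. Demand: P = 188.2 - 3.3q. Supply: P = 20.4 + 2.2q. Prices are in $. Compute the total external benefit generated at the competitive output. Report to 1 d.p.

$274.6

Market equilibrium (private): 20.4 + 2.2q = 188.2 - 3.3q → q_m = 30.5091.
Total external benefit = ∫₀^{q_m} (2.9 + 0.4q) dq = 2.9×30.5091 + ½×0.4×30.5091² = 274.6374.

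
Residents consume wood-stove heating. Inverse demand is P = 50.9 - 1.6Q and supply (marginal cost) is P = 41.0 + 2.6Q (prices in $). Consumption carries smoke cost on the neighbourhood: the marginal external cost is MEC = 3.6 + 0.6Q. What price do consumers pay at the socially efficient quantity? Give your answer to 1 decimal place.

Social marginal benefit = demand − MEC = 47.3 - 2.2Q.
Set SMB = MC: 47.3 - 2.2Q = 41.0 + 2.6Q → Q* = 1.3125.
Consumer price on the demand curve at Q*: 50.9 − 1.6×1.3125 = 48.8000.

P = $48.8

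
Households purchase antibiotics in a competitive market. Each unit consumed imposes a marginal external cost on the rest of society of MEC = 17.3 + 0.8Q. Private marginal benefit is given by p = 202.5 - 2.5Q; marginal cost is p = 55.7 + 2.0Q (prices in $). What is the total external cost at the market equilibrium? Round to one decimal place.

$990.0

Market equilibrium (private): 55.7 + 2.0Q = 202.5 - 2.5Q → Q_m = 32.6222.
Total external cost = ∫₀^{Q_m} (17.3 + 0.8Q) dQ = 17.3×32.6222 + ½×0.8×32.6222² = 990.0472.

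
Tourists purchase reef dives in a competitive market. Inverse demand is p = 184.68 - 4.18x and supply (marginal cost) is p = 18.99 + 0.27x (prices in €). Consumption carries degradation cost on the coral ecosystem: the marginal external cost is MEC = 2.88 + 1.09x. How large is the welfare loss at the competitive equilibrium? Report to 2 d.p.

DWL = €170.50

Market equilibrium (private): 18.99 + 0.27x = 184.68 - 4.18x → x_m = 37.2337.
Social marginal benefit = demand − MEC = 181.80 - 5.27x.
Set SMB = MC: 181.80 - 5.27x = 18.99 + 0.27x → x* = 29.3881.
Between x* and x_m the wedge MC − SMB runs linearly from 0 to MEC(x_m), so the loss is a triangle.
DWL = ½ × 7.8456 × 43.4647 = 170.5033.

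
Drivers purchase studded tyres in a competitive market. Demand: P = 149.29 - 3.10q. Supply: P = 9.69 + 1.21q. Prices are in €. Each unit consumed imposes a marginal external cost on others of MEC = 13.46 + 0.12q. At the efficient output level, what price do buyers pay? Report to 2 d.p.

P = €61.02

Social marginal benefit = demand − MEC = 135.83 - 3.22q.
Set SMB = MC: 135.83 - 3.22q = 9.69 + 1.21q → q* = 28.4740.
Consumer price on the demand curve at q*: 149.29 − 3.10×28.4740 = 61.0206.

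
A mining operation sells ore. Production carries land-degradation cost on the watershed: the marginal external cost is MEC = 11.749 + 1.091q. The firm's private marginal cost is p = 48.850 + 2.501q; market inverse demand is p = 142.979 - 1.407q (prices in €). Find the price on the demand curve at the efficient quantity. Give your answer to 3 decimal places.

P = €119.793

Social marginal cost = private MC + MEC = 60.599 + 3.592q.
Set SMC = demand: 60.599 + 3.592q = 142.979 - 1.407q → q* = 16.4793.
Consumer price on the demand curve at q*: 142.979 − 1.407×16.4793 = 119.7926.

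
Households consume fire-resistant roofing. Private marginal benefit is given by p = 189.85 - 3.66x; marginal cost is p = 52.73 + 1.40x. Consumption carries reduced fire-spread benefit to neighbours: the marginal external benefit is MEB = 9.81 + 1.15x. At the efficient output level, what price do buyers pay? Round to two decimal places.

Social marginal benefit = demand + MEB = 199.66 - 2.51x.
Set SMB = MC: 199.66 - 2.51x = 52.73 + 1.40x → x* = 37.5780.
Consumer price on the demand curve at x*: 189.85 − 3.66×37.5780 = 52.3145.

P = 52.31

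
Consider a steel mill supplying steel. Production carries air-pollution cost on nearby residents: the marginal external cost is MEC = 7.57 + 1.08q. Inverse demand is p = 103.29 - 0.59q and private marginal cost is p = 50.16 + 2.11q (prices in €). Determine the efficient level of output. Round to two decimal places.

q* = 12.05

Social marginal cost = private MC + MEC = 57.73 + 3.19q.
Set SMC = demand: 57.73 + 3.19q = 103.29 - 0.59q → q* = 12.0529.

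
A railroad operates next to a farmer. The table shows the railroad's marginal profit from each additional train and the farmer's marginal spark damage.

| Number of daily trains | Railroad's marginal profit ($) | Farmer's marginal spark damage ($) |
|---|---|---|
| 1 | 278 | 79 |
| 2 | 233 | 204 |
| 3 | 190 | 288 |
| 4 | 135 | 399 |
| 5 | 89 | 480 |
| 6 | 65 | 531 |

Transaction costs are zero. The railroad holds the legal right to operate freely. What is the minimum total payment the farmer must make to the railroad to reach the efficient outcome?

$479

Left alone the railroad would choose level 6 (marginal profit stays positive).
Efficient level: k* = 2 (marginal profit ≥ marginal spark damage through 2).
The farmer must at least cover the railroad's forgone profit from cutting 6→2: 190 + 135 + 89 + 65 = 479.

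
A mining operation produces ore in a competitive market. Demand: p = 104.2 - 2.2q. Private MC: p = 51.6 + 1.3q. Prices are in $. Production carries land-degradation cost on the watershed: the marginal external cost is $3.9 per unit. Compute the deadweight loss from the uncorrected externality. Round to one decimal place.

Market equilibrium (private): 51.6 + 1.3q = 104.2 - 2.2q → q_m = 15.0286.
Social marginal cost = private MC + MEC = 55.5 + 1.3q.
Set SMC = demand: 55.5 + 1.3q = 104.2 - 2.2q → q* = 13.9143.
Height of the DWL triangle at q_m is SMC(q_m) − demand(q_m) = MEC(q_m) = 3.9000.
DWL = ½ × 1.1143 × 3.9000 = 2.1729.

DWL = $2.2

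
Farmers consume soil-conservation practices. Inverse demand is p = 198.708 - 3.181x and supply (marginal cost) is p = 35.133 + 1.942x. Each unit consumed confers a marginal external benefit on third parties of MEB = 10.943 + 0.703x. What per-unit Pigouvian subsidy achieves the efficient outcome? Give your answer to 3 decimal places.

subsidy = 38.700 per unit

Social marginal benefit = demand + MEB = 209.651 - 2.478x.
Set SMB = MC: 209.651 - 2.478x = 35.133 + 1.942x → x* = 39.4837.
The Pigouvian subsidy equals MEB at x*: 10.943 + 0.703×39.4837 = 38.7000.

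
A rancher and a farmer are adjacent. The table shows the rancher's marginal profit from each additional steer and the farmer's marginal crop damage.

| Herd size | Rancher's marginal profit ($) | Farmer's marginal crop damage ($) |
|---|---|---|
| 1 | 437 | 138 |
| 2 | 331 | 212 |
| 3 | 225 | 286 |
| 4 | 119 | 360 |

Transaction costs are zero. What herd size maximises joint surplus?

Bargaining reaches the level where marginal profit last exceeds marginal crop damage.
That holds through level 2 (331 ≥ 212) but not at 3 (225 < 286).

2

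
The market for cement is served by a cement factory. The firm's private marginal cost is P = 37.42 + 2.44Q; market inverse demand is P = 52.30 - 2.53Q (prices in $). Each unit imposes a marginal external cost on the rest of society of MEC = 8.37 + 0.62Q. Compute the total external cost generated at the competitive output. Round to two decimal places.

Market equilibrium (private): 37.42 + 2.44Q = 52.30 - 2.53Q → Q_m = 2.9940.
Total external cost = ∫₀^{Q_m} (8.37 + 0.62Q) dQ = 8.37×2.9940 + ½×0.62×2.9940² = 27.8386.

$27.84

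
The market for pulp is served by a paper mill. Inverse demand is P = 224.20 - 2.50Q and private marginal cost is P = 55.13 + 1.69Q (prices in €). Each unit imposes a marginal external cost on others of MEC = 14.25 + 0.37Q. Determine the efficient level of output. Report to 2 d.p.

Social marginal cost = private MC + MEC = 69.38 + 2.06Q.
Set SMC = demand: 69.38 + 2.06Q = 224.20 - 2.50Q → Q* = 33.9518.

Q* = 33.95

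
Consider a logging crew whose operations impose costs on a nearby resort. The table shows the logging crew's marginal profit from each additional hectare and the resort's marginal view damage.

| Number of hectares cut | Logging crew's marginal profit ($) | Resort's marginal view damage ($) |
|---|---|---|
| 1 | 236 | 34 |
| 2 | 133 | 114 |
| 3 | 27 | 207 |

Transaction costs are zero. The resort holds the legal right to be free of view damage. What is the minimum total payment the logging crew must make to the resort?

$148

Efficient level: marginal profit ≥ marginal view damage through level 2, so k* = 2.
With the resort holding the right, the logging crew must at least compensate total damage at k*: 34 + 114 = 148.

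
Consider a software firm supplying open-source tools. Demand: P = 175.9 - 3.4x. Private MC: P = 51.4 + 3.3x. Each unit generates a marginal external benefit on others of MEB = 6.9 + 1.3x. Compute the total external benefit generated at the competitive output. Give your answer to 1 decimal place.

Market equilibrium (private): 51.4 + 3.3x = 175.9 - 3.4x → x_m = 18.5821.
Total external benefit = ∫₀^{x_m} (6.9 + 1.3x) dx = 6.9×18.5821 + ½×1.3×18.5821² = 352.6579.

352.7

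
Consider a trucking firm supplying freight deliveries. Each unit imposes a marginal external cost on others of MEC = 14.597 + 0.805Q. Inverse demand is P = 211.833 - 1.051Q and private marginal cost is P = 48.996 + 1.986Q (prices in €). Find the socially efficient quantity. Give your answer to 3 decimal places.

Social marginal cost = private MC + MEC = 63.593 + 2.791Q.
Set SMC = demand: 63.593 + 2.791Q = 211.833 - 1.051Q → Q* = 38.5841.

Q* = 38.584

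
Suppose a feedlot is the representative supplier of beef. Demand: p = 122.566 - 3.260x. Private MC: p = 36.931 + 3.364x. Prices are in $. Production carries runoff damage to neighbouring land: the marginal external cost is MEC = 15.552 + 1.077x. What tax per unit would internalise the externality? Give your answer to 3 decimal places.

Social marginal cost = private MC + MEC = 52.483 + 4.441x.
Set SMC = demand: 52.483 + 4.441x = 122.566 - 3.260x → x* = 9.1005.
The Pigouvian tax equals MEC at x*: 15.552 + 1.077×9.1005 = 25.3532.

tax = $25.353 per unit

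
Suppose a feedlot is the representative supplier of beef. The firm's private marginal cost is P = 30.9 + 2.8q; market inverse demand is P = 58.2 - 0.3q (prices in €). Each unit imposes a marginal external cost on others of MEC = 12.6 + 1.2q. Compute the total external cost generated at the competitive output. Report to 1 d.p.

€157.5

Market equilibrium (private): 30.9 + 2.8q = 58.2 - 0.3q → q_m = 8.8065.
Total external cost = ∫₀^{q_m} (12.6 + 1.2q) dq = 12.6×8.8065 + ½×1.2×8.8065² = 157.4946.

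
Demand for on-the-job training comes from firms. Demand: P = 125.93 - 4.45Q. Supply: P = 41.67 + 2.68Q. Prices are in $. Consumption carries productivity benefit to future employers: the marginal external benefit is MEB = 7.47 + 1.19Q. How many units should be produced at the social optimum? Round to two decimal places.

Social marginal benefit = demand + MEB = 133.40 - 3.26Q.
Set SMB = MC: 133.40 - 3.26Q = 41.67 + 2.68Q → Q* = 15.4428.

Q* = 15.44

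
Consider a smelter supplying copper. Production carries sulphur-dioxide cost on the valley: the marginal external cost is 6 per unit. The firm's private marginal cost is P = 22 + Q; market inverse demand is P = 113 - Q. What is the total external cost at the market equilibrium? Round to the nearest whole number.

Market equilibrium (private): 22 + Q = 113 - Q → Q_m = 45.5000.
Total external cost = MEC × Q_m = 6 × 45.5000 = 273.0000.

273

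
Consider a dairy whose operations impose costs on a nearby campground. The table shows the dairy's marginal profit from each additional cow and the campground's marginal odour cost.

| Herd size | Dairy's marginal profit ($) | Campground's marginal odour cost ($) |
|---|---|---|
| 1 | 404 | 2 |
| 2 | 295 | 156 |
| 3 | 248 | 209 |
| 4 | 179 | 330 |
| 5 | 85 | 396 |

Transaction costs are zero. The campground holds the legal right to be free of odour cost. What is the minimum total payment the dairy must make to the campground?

Efficient level: marginal profit ≥ marginal odour cost through level 3, so k* = 3.
With the campground holding the right, the dairy must at least compensate total damage at k*: 2 + 156 + 209 = 367.

$367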